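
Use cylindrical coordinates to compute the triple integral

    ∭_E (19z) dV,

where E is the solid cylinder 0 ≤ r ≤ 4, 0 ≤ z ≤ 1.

In cylindrical coordinates, x = r cos(θ), y = r sin(θ), z = z, and dV = r dr dθ dz.

The integrand becomes 19z, so

    ∭_E (19z) dV = ∫_{0}^{2π} ∫_{0}^{4} ∫_{0}^{1} (19z) · r dz dr dθ.

Inner (z): 19r/2.
Middle (r from 0 to 4): 76.
Outer (θ): 152π.

Therefore the triple integral equals 152π.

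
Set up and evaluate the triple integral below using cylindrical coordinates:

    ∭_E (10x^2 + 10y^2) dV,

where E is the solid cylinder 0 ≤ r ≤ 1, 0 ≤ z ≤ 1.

In cylindrical coordinates, x = r cos(θ), y = r sin(θ), z = z, and dV = r dr dθ dz.

The integrand becomes 10r^2, so

    ∭_E (10x^2 + 10y^2) dV = ∫_{0}^{2π} ∫_{0}^{1} ∫_{0}^{1} (10r^2) · r dz dr dθ.

Inner (z): 10r^3.
Middle (r from 0 to 1): 5/2.
Outer (θ): 5π.

Therefore the triple integral equals 5π.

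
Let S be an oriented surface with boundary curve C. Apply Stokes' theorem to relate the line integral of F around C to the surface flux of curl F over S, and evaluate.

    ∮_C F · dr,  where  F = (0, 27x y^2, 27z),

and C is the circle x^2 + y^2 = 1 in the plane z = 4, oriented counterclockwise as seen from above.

Let S be the flat disk x^2 + y^2 ≤ 1 in the plane z = 4, with upward unit normal n̂ = ẑ. By Stokes' theorem,

    ∮_C F · dr = ∬_S (∇ × F) · n̂ dS = ∬_D (curl F)_z dA,

where D is the disk x^2 + y^2 ≤ 1.

Compute the curl of F = (0, 27x y^2, 27z):
    (∇ × F)_x = ∂F_z/∂y - ∂F_y/∂z = 0,
    (∇ × F)_y = ∂F_x/∂z - ∂F_z/∂x = 0,
    (∇ × F)_z = ∂F_y/∂x - ∂F_x/∂y = 27y^2.

On z = 4, (curl F)_z = 27y^2.

Convert to polar (x = r cos θ, y = r sin θ, dA = r dr dθ); the integrand becomes 27r^2sin(θ)^2, so

    ∬_D (curl F)_z dA = ∫_0^{2π} ∫_0^{1} (27r^2sin(θ)^2) · r dr dθ.

Inner (r from 0 to 1): 27sin(θ)^2/4.
Outer (θ from 0 to 2π): 27π/4.

Therefore ∮_C F · dr = 27π/4.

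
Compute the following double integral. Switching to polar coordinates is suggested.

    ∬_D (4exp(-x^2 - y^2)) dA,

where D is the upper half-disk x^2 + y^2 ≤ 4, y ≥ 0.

The region D is 0 ≤ r ≤ 2, 0 ≤ θ ≤ π in polar coordinates, where x = r cos(θ), y = r sin(θ), and dA = r dr dθ.

Under the substitution, the integrand becomes 4exp(-r^2), so

    ∬_D (4exp(-x^2 - y^2)) dA = ∫_{0}^{π} ∫_{0}^{2} (4exp(-r^2)) · r dr dθ.

Inner integral (in r): ∫_{0}^{2} (4exp(-r^2)) · r dr = 2 - 2exp(-4).

Outer integral (in θ): ∫_{0}^{π} (2 - 2exp(-4)) dθ = -2π exp(-4) + 2π.

Therefore ∬_D (4exp(-x^2 - y^2)) dA = -2π exp(-4) + 2π.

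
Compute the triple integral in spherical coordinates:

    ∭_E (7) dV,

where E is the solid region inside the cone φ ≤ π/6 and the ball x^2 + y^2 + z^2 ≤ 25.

In spherical coordinates, x = ρ sin(φ) cos(θ), y = ρ sin(φ) sin(θ), z = ρ cos(φ), and dV = ρ^2 sin(φ) dρ dφ dθ.

The integrand becomes 7, so

    ∭_E (7) dV = ∫_{0}^{2π} ∫_{0}^{π/6} ∫_{0}^{5} (7) · ρ^2 sin(φ) dρ dφ dθ.

Inner (ρ): 875sin(φ)/3.
Middle (φ): 875/3 - 875sqrt(3)/6.
Outer (θ): 875π (2 - sqrt(3))/3.

Therefore the triple integral equals 875π (2 - sqrt(3))/3.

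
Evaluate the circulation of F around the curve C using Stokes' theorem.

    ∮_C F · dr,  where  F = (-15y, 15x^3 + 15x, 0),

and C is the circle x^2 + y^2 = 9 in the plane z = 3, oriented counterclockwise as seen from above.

Let S be the flat disk x^2 + y^2 ≤ 9 in the plane z = 3, with upward unit normal n̂ = ẑ. By Stokes' theorem,

    ∮_C F · dr = ∬_S (∇ × F) · n̂ dS = ∬_D (curl F)_z dA,

where D is the disk x^2 + y^2 ≤ 9.

Compute the curl of F = (-15y, 15x^3 + 15x, 0):
    (∇ × F)_x = ∂F_z/∂y - ∂F_y/∂z = 0,
    (∇ × F)_y = ∂F_x/∂z - ∂F_z/∂x = 0,
    (∇ × F)_z = ∂F_y/∂x - ∂F_x/∂y = 45x^2 + 30.

On z = 3, (curl F)_z = 45x^2 + 30.

Convert to polar (x = r cos θ, y = r sin θ, dA = r dr dθ); the integrand becomes 45r^2cos(θ)^2 + 30, so

    ∬_D (curl F)_z dA = ∫_0^{2π} ∫_0^{3} (45r^2cos(θ)^2 + 30) · r dr dθ.

Inner (r from 0 to 3): 3645cos(θ)^2/4 + 135.
Outer (θ from 0 to 2π): 4725π/4.

Therefore ∮_C F · dr = 4725π/4.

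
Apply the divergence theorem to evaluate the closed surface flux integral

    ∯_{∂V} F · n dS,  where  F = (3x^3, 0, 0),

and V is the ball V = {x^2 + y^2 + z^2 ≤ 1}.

By the divergence theorem,

    ∯_{∂V} F · n dS = ∭_V (∇ · F) dV.

Compute the divergence:
    ∇ · F = ∂F_x/∂x + ∂F_y/∂y + ∂F_z/∂z = 9x^2 + 0 + 0 = 9x^2.

In spherical coordinates, x = ρ sin(φ) cos(θ), y = ρ sin(φ) sin(θ), z = ρ cos(φ), dV = ρ^2 sin(φ) dρ dφ dθ, with 0 ≤ ρ ≤ 1, 0 ≤ φ ≤ π, 0 ≤ θ ≤ 2π.

The integrand, after substitution and multiplying by the volume element, becomes (9ρ^2sin(φ)^2cos(θ)^2) · ρ^2 sin(φ), so

    ∭_V (∇·F) dV = ∫_0^{2π} ∫_0^{π} ∫_0^{1} (9ρ^2sin(φ)^2cos(θ)^2) · ρ^2 sin(φ) dρ dφ dθ.

Inner (ρ from 0 to 1): 9sin(φ)^3cos(θ)^2/5.
Middle (φ from 0 to π): 12cos(θ)^2/5.
Outer (θ from 0 to 2π): 12π/5.

Therefore ∯_{∂V} F · n dS = 12π/5.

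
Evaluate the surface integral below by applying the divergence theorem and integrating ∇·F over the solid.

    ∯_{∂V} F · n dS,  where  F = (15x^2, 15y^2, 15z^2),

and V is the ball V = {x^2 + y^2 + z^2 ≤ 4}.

By the divergence theorem,

    ∯_{∂V} F · n dS = ∭_V (∇ · F) dV.

Compute the divergence:
    ∇ · F = ∂F_x/∂x + ∂F_y/∂y + ∂F_z/∂z = 30x + 30y + 30z.

In spherical coordinates, x = ρ sin(φ) cos(θ), y = ρ sin(φ) sin(θ), z = ρ cos(φ), dV = ρ^2 sin(φ) dρ dφ dθ, with 0 ≤ ρ ≤ 2, 0 ≤ φ ≤ π, 0 ≤ θ ≤ 2π.

The integrand, after substitution and multiplying by the volume element, becomes (30ρ (sqrt(2)sin(φ)sin(θ + π/4) + cos(φ))) · ρ^2 sin(φ), so

    ∭_V (∇·F) dV = ∫_0^{2π} ∫_0^{π} ∫_0^{2} (30ρ (sqrt(2)sin(φ)sin(θ + π/4) + cos(φ))) · ρ^2 sin(φ) dρ dφ dθ.

Inner (ρ from 0 to 2): 120(sqrt(2)sin(φ)sin(θ + π/4) + cos(φ))sin(φ).
Middle (φ from 0 to π): 60sqrt(2)π sin(θ + π/4).
Outer (θ from 0 to 2π): 0.

Therefore ∯_{∂V} F · n dS = 0.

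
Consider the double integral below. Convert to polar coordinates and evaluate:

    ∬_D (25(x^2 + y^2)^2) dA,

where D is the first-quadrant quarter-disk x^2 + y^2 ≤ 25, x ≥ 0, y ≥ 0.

The region D is 0 ≤ r ≤ 5, 0 ≤ θ ≤ π/2 in polar coordinates, where x = r cos(θ), y = r sin(θ), and dA = r dr dθ.

Under the substitution, the integrand becomes 25r^4, so

    ∬_D (25(x^2 + y^2)^2) dA = ∫_{0}^{π/2} ∫_{0}^{5} (25r^4) · r dr dθ.

Inner integral (in r): ∫_{0}^{5} (25r^4) · r dr = 390625/6.

Outer integral (in θ): ∫_{0}^{π/2} (390625/6) dθ = 390625π/12.

Therefore ∬_D (25(x^2 + y^2)^2) dA = 390625π/12.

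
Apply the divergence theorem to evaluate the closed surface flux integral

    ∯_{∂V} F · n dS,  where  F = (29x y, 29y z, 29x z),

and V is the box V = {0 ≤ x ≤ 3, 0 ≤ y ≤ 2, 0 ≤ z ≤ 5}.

By the divergence theorem,

    ∯_{∂V} F · n dS = ∭_V (∇ · F) dV.

Compute the divergence:
    ∇ · F = ∂F_x/∂x + ∂F_y/∂y + ∂F_z/∂z = 29y + 29z + 29x = 29x + 29y + 29z.

V is a rectangular box, so dV = dx dy dz with 0 ≤ x ≤ 3, 0 ≤ y ≤ 2, 0 ≤ z ≤ 5.

Integrate (29x + 29y + 29z) over V as an iterated integral:

    ∭_V (∇·F) dV = ∫_0^{3} ∫_0^{2} ∫_0^{5} (29x + 29y + 29z) dz dy dx.

Inner (z from 0 to 5): 145x + 145y + 725/2.
Middle (y from 0 to 2): 290x + 1015.
Outer (x from 0 to 3): 4350.

Therefore ∯_{∂V} F · n dS = 4350.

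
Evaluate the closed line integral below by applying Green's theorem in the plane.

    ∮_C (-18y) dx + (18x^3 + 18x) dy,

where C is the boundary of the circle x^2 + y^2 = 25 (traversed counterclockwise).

Green's theorem converts the closed line integral into a double integral over the enclosed region D:

    ∮_C P dx + Q dy = ∬_D (∂Q/∂x - ∂P/∂y) dA.

Here P = -18y, Q = 18x^3 + 18x, so

    ∂Q/∂x = 54x^2 + 18,    ∂P/∂y = -18,
    ∂Q/∂x - ∂P/∂y = 54x^2 + 36.

D is the region x^2 + y^2 ≤ 25. Evaluating the double integral:

In polar coordinates (x = r cos θ, y = r sin θ, dA = r dr dθ) the integrand becomes 54r^2cos(θ)^2 + 36, so

    ∬_D (54x^2 + 36) dA = ∫_0^{2π} ∫_0^{5} (54r^2cos(θ)^2 + 36) · r dr dθ.

Inner (r from 0 to 5): 16875cos(θ)^2/2 + 450.
Outer (θ from 0 to 2π): 18675π/2.

Therefore ∮_C P dx + Q dy = 18675π/2.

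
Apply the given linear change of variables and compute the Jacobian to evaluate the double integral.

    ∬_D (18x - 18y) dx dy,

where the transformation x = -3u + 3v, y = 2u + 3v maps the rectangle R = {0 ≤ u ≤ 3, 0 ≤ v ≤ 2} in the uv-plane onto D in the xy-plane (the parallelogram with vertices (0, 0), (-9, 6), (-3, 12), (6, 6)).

Compute the Jacobian determinant of (x, y) with respect to (u, v):

    ∂(x,y)/∂(u,v) = | -3  3 | = (-3)(3) - (3)(2) = -15.
                   | 2  3 |

Its absolute value is |J| = 15 (the area scaling factor).

Substituting x = -3u + 3v, y = 2u + 3v into the integrand,

    18x - 18y → -90u,

so the integral becomes

    ∬_R (-90u) · |J| du dv = ∫_0^3 ∫_0^2 (-1350u) dv du.

Inner (v): -2700u.
Outer (u): -12150.

Therefore ∬_D (18x - 18y) dx dy = -12150.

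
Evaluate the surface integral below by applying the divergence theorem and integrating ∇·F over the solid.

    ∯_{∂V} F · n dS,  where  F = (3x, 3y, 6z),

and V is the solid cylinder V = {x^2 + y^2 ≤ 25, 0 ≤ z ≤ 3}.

By the divergence theorem,

    ∯_{∂V} F · n dS = ∭_V (∇ · F) dV.

Compute the divergence:
    ∇ · F = ∂F_x/∂x + ∂F_y/∂y + ∂F_z/∂z = 3 + 3 + 6 = 12.

In cylindrical coordinates, x = r cos(θ), y = r sin(θ), z = z, dV = r dr dθ dz, with 0 ≤ r ≤ 5, 0 ≤ θ ≤ 2π, 0 ≤ z ≤ 3.

The integrand, after substitution and multiplying by the volume element, becomes (12) · r, so

    ∭_V (∇·F) dV = ∫_0^{2π} ∫_0^{5} ∫_0^{3} (12) · r dz dr dθ.

Inner (z from 0 to 3): 36r.
Middle (r from 0 to 5): 450.
Outer (θ from 0 to 2π): 900π.

Therefore ∯_{∂V} F · n dS = 900π.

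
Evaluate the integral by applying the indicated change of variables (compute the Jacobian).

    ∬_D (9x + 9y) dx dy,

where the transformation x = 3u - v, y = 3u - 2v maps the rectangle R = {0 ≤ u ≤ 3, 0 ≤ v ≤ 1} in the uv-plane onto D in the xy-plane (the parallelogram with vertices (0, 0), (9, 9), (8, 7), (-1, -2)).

Compute the Jacobian determinant of (x, y) with respect to (u, v):

    ∂(x,y)/∂(u,v) = | 3  -1 | = (3)(-2) - (-1)(3) = -3.
                   | 3  -2 |

Its absolute value is |J| = 3 (the area scaling factor).

Substituting x = 3u - v, y = 3u - 2v into the integrand,

    9x + 9y → 54u - 27v,

so the integral becomes

    ∬_R (54u - 27v) · |J| du dv = ∫_0^3 ∫_0^1 (162u - 81v) dv du.

Inner (v): 162u - 81/2.
Outer (u): 1215/2.

Therefore ∬_D (9x + 9y) dx dy = 1215/2.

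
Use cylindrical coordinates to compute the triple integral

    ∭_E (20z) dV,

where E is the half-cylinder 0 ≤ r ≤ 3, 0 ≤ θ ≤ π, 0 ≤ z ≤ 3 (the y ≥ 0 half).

In cylindrical coordinates, x = r cos(θ), y = r sin(θ), z = z, and dV = r dr dθ dz.

The integrand becomes 20z, so

    ∭_E (20z) dV = ∫_{0}^{π} ∫_{0}^{3} ∫_{0}^{3} (20z) · r dz dr dθ.

Inner (z): 90r.
Middle (r from 0 to 3): 405.
Outer (θ): 405π.

Therefore the triple integral equals 405π.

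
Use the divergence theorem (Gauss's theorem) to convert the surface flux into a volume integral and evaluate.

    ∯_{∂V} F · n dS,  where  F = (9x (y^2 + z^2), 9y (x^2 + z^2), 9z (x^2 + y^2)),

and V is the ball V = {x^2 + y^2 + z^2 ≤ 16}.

By the divergence theorem,

    ∯_{∂V} F · n dS = ∭_V (∇ · F) dV.

Compute the divergence:
    ∇ · F = ∂F_x/∂x + ∂F_y/∂y + ∂F_z/∂z = 9y^2 + 9z^2 + 9x^2 + 9z^2 + 9x^2 + 9y^2 = 18x^2 + 18y^2 + 18z^2.

In spherical coordinates, x = ρ sin(φ) cos(θ), y = ρ sin(φ) sin(θ), z = ρ cos(φ), dV = ρ^2 sin(φ) dρ dφ dθ, with 0 ≤ ρ ≤ 4, 0 ≤ φ ≤ π, 0 ≤ θ ≤ 2π.

The integrand, after substitution and multiplying by the volume element, becomes (18ρ^2) · ρ^2 sin(φ), so

    ∭_V (∇·F) dV = ∫_0^{2π} ∫_0^{π} ∫_0^{4} (18ρ^2) · ρ^2 sin(φ) dρ dφ dθ.

Inner (ρ from 0 to 4): 18432sin(φ)/5.
Middle (φ from 0 to π): 36864/5.
Outer (θ from 0 to 2π): 73728π/5.

Therefore ∯_{∂V} F · n dS = 73728π/5.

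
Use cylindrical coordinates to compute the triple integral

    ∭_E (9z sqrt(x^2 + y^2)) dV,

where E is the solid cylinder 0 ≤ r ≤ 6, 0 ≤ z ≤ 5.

In cylindrical coordinates, x = r cos(θ), y = r sin(θ), z = z, and dV = r dr dθ dz.

The integrand becomes 9r z, so

    ∭_E (9z sqrt(x^2 + y^2)) dV = ∫_{0}^{2π} ∫_{0}^{6} ∫_{0}^{5} (9r z) · r dz dr dθ.

Inner (z): 225r^2/2.
Middle (r from 0 to 6): 8100.
Outer (θ): 16200π.

Therefore the triple integral equals 16200π.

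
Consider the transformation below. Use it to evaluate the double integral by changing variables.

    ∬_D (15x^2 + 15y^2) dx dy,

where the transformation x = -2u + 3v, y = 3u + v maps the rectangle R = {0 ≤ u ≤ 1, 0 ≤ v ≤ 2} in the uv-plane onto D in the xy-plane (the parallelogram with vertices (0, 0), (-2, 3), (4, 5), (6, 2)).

Compute the Jacobian determinant of (x, y) with respect to (u, v):

    ∂(x,y)/∂(u,v) = | -2  3 | = (-2)(1) - (3)(3) = -11.
                   | 3  1 |

Its absolute value is |J| = 11 (the area scaling factor).

Substituting x = -2u + 3v, y = 3u + v into the integrand,

    15x^2 + 15y^2 → 195u^2 - 90u v + 150v^2,

so the integral becomes

    ∬_R (195u^2 - 90u v + 150v^2) · |J| du dv = ∫_0^1 ∫_0^2 (2145u^2 - 990u v + 1650v^2) dv du.

Inner (v): 4290u^2 - 1980u + 4400.
Outer (u): 4840.

Therefore ∬_D (15x^2 + 15y^2) dx dy = 4840.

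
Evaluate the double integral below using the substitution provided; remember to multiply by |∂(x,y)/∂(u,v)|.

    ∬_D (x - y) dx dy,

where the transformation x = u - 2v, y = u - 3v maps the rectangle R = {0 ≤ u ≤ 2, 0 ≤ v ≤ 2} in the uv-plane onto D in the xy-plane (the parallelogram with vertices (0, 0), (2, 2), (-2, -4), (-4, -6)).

Compute the Jacobian determinant of (x, y) with respect to (u, v):

    ∂(x,y)/∂(u,v) = | 1  -2 | = (1)(-3) - (-2)(1) = -1.
                   | 1  -3 |

Its absolute value is |J| = 1 (the area scaling factor).

Substituting x = u - 2v, y = u - 3v into the integrand,

    x - y → v,

so the integral becomes

    ∬_R (v) · |J| du dv = ∫_0^2 ∫_0^2 (v) dv du.

Inner (v): 2.
Outer (u): 4.

Therefore ∬_D (x - y) dx dy = 4.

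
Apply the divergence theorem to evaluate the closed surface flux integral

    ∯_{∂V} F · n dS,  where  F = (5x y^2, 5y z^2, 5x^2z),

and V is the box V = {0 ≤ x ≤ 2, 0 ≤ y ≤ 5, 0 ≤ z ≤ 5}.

By the divergence theorem,

    ∯_{∂V} F · n dS = ∭_V (∇ · F) dV.

Compute the divergence:
    ∇ · F = ∂F_x/∂x + ∂F_y/∂y + ∂F_z/∂z = 5y^2 + 5z^2 + 5x^2 = 5x^2 + 5y^2 + 5z^2.

V is a rectangular box, so dV = dx dy dz with 0 ≤ x ≤ 2, 0 ≤ y ≤ 5, 0 ≤ z ≤ 5.

Integrate (5x^2 + 5y^2 + 5z^2) over V as an iterated integral:

    ∭_V (∇·F) dV = ∫_0^{2} ∫_0^{5} ∫_0^{5} (5x^2 + 5y^2 + 5z^2) dz dy dx.

Inner (z from 0 to 5): 25x^2 + 25y^2 + 625/3.
Middle (y from 0 to 5): 125x^2 + 6250/3.
Outer (x from 0 to 2): 4500.

Therefore ∯_{∂V} F · n dS = 4500.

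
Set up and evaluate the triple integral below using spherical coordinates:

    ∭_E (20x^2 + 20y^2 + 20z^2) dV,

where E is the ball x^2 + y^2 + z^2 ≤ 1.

In spherical coordinates, x = ρ sin(φ) cos(θ), y = ρ sin(φ) sin(θ), z = ρ cos(φ), and dV = ρ^2 sin(φ) dρ dφ dθ.

The integrand becomes 20ρ^2, so

    ∭_E (20x^2 + 20y^2 + 20z^2) dV = ∫_{0}^{2π} ∫_{0}^{π} ∫_{0}^{1} (20ρ^2) · ρ^2 sin(φ) dρ dφ dθ.

Inner (ρ): 4sin(φ).
Middle (φ): 8.
Outer (θ): 16π.

Therefore the triple integral equals 16π.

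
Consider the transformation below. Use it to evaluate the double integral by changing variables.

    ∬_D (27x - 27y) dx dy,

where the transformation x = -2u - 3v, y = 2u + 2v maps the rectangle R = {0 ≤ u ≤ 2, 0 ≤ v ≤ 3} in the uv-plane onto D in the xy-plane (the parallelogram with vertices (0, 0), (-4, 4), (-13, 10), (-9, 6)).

Compute the Jacobian determinant of (x, y) with respect to (u, v):

    ∂(x,y)/∂(u,v) = | -2  -3 | = (-2)(2) - (-3)(2) = 2.
                   | 2  2 |

Its absolute value is |J| = 2 (the area scaling factor).

Substituting x = -2u - 3v, y = 2u + 2v into the integrand,

    27x - 27y → -108u - 135v,

so the integral becomes

    ∬_R (-108u - 135v) · |J| du dv = ∫_0^2 ∫_0^3 (-216u - 270v) dv du.

Inner (v): -648u - 1215.
Outer (u): -3726.

Therefore ∬_D (27x - 27y) dx dy = -3726.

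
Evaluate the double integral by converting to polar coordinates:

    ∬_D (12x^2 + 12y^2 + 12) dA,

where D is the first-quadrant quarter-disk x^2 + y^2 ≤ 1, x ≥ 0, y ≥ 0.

The region D is 0 ≤ r ≤ 1, 0 ≤ θ ≤ π/2 in polar coordinates, where x = r cos(θ), y = r sin(θ), and dA = r dr dθ.

Under the substitution, the integrand becomes 12r^2 + 12, so

    ∬_D (12x^2 + 12y^2 + 12) dA = ∫_{0}^{π/2} ∫_{0}^{1} (12r^2 + 12) · r dr dθ.

Inner integral (in r): ∫_{0}^{1} (12r^2 + 12) · r dr = 9.

Outer integral (in θ): ∫_{0}^{π/2} (9) dθ = 9π/2.

Therefore ∬_D (12x^2 + 12y^2 + 12) dA = 9π/2.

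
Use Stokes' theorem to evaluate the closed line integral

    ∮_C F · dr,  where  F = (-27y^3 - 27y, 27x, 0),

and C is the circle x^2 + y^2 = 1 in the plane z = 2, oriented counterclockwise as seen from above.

Let S be the flat disk x^2 + y^2 ≤ 1 in the plane z = 2, with upward unit normal n̂ = ẑ. By Stokes' theorem,

    ∮_C F · dr = ∬_S (∇ × F) · n̂ dS = ∬_D (curl F)_z dA,

where D is the disk x^2 + y^2 ≤ 1.

Compute the curl of F = (-27y^3 - 27y, 27x, 0):
    (∇ × F)_x = ∂F_z/∂y - ∂F_y/∂z = 0,
    (∇ × F)_y = ∂F_x/∂z - ∂F_z/∂x = 0,
    (∇ × F)_z = ∂F_y/∂x - ∂F_x/∂y = 81y^2 + 54.

On z = 2, (curl F)_z = 81y^2 + 54.

Convert to polar (x = r cos θ, y = r sin θ, dA = r dr dθ); the integrand becomes 81r^2sin(θ)^2 + 54, so

    ∬_D (curl F)_z dA = ∫_0^{2π} ∫_0^{1} (81r^2sin(θ)^2 + 54) · r dr dθ.

Inner (r from 0 to 1): 81sin(θ)^2/4 + 27.
Outer (θ from 0 to 2π): 297π/4.

Therefore ∮_C F · dr = 297π/4.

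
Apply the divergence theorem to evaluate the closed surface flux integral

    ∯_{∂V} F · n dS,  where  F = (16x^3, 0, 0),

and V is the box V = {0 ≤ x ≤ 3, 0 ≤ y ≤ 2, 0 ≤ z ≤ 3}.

By the divergence theorem,

    ∯_{∂V} F · n dS = ∭_V (∇ · F) dV.

Compute the divergence:
    ∇ · F = ∂F_x/∂x + ∂F_y/∂y + ∂F_z/∂z = 48x^2 + 0 + 0 = 48x^2.

V is a rectangular box, so dV = dx dy dz with 0 ≤ x ≤ 3, 0 ≤ y ≤ 2, 0 ≤ z ≤ 3.

Integrate (48x^2) over V as an iterated integral:

    ∭_V (∇·F) dV = ∫_0^{3} ∫_0^{2} ∫_0^{3} (48x^2) dz dy dx.

Inner (z from 0 to 3): 144x^2.
Middle (y from 0 to 2): 288x^2.
Outer (x from 0 to 3): 2592.

Therefore ∯_{∂V} F · n dS = 2592.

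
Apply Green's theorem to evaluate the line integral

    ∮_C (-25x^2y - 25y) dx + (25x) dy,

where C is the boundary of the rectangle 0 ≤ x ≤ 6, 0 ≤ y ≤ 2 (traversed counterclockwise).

Green's theorem converts the closed line integral into a double integral over the enclosed region D:

    ∮_C P dx + Q dy = ∬_D (∂Q/∂x - ∂P/∂y) dA.

Here P = -25x^2y - 25y, Q = 25x, so

    ∂Q/∂x = 25,    ∂P/∂y = -25x^2 - 25,
    ∂Q/∂x - ∂P/∂y = 25x^2 + 50.

D is the region 0 ≤ x ≤ 6, 0 ≤ y ≤ 2. Evaluating the double integral:

    ∬_D (25x^2 + 50) dA = ∫_0^{6} ∫_0^{2} (25x^2 + 50) dy dx.

Inner (y from 0 to 2): 50x^2 + 100.
Outer (x from 0 to 6): 4200.

Therefore ∮_C P dx + Q dy = 4200.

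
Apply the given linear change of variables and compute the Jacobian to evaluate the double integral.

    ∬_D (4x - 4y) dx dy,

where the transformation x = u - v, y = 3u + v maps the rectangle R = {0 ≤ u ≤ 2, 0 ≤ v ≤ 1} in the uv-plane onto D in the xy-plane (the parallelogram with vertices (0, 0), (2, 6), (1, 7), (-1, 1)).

Compute the Jacobian determinant of (x, y) with respect to (u, v):

    ∂(x,y)/∂(u,v) = | 1  -1 | = (1)(1) - (-1)(3) = 4.
                   | 3  1 |

Its absolute value is |J| = 4 (the area scaling factor).

Substituting x = u - v, y = 3u + v into the integrand,

    4x - 4y → -8u - 8v,

so the integral becomes

    ∬_R (-8u - 8v) · |J| du dv = ∫_0^2 ∫_0^1 (-32u - 32v) dv du.

Inner (v): -32u - 16.
Outer (u): -96.

Therefore ∬_D (4x - 4y) dx dy = -96.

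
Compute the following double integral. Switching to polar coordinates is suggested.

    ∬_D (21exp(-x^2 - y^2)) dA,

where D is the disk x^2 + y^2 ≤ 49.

The region D is 0 ≤ r ≤ 7, 0 ≤ θ ≤ 2π in polar coordinates, where x = r cos(θ), y = r sin(θ), and dA = r dr dθ.

Under the substitution, the integrand becomes 21exp(-r^2), so

    ∬_D (21exp(-x^2 - y^2)) dA = ∫_{0}^{2π} ∫_{0}^{7} (21exp(-r^2)) · r dr dθ.

Inner integral (in r): ∫_{0}^{7} (21exp(-r^2)) · r dr = 21/2 - 21exp(-49)/2.

Outer integral (in θ): ∫_{0}^{2π} (21/2 - 21exp(-49)/2) dθ = -21π exp(-49) + 21π.

Therefore ∬_D (21exp(-x^2 - y^2)) dA = -21π exp(-49) + 21π.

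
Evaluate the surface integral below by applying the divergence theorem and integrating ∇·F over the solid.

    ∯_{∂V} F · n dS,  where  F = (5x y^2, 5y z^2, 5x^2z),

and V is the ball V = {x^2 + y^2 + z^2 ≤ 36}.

By the divergence theorem,

    ∯_{∂V} F · n dS = ∭_V (∇ · F) dV.

Compute the divergence:
    ∇ · F = ∂F_x/∂x + ∂F_y/∂y + ∂F_z/∂z = 5y^2 + 5z^2 + 5x^2 = 5x^2 + 5y^2 + 5z^2.

In spherical coordinates, x = ρ sin(φ) cos(θ), y = ρ sin(φ) sin(θ), z = ρ cos(φ), dV = ρ^2 sin(φ) dρ dφ dθ, with 0 ≤ ρ ≤ 6, 0 ≤ φ ≤ π, 0 ≤ θ ≤ 2π.

The integrand, after substitution and multiplying by the volume element, becomes (5ρ^2) · ρ^2 sin(φ), so

    ∭_V (∇·F) dV = ∫_0^{2π} ∫_0^{π} ∫_0^{6} (5ρ^2) · ρ^2 sin(φ) dρ dφ dθ.

Inner (ρ from 0 to 6): 7776sin(φ).
Middle (φ from 0 to π): 15552.
Outer (θ from 0 to 2π): 31104π.

Therefore ∯_{∂V} F · n dS = 31104π.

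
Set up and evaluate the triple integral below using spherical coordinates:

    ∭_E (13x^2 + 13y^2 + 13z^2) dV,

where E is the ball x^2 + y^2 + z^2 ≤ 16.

In spherical coordinates, x = ρ sin(φ) cos(θ), y = ρ sin(φ) sin(θ), z = ρ cos(φ), and dV = ρ^2 sin(φ) dρ dφ dθ.

The integrand becomes 13ρ^2, so

    ∭_E (13x^2 + 13y^2 + 13z^2) dV = ∫_{0}^{2π} ∫_{0}^{π} ∫_{0}^{4} (13ρ^2) · ρ^2 sin(φ) dρ dφ dθ.

Inner (ρ): 13312sin(φ)/5.
Middle (φ): 26624/5.
Outer (θ): 53248π/5.

Therefore the triple integral equals 53248π/5.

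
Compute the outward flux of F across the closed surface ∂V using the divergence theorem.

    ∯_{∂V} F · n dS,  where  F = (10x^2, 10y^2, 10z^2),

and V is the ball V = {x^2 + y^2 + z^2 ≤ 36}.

By the divergence theorem,

    ∯_{∂V} F · n dS = ∭_V (∇ · F) dV.

Compute the divergence:
    ∇ · F = ∂F_x/∂x + ∂F_y/∂y + ∂F_z/∂z = 20x + 20y + 20z.

In spherical coordinates, x = ρ sin(φ) cos(θ), y = ρ sin(φ) sin(θ), z = ρ cos(φ), dV = ρ^2 sin(φ) dρ dφ dθ, with 0 ≤ ρ ≤ 6, 0 ≤ φ ≤ π, 0 ≤ θ ≤ 2π.

The integrand, after substitution and multiplying by the volume element, becomes (20ρ (sqrt(2)sin(φ)sin(θ + π/4) + cos(φ))) · ρ^2 sin(φ), so

    ∭_V (∇·F) dV = ∫_0^{2π} ∫_0^{π} ∫_0^{6} (20ρ (sqrt(2)sin(φ)sin(θ + π/4) + cos(φ))) · ρ^2 sin(φ) dρ dφ dθ.

Inner (ρ from 0 to 6): 6480(sqrt(2)sin(φ)sin(θ + π/4) + cos(φ))sin(φ).
Middle (φ from 0 to π): 3240sqrt(2)π sin(θ + π/4).
Outer (θ from 0 to 2π): 0.

Therefore ∯_{∂V} F · n dS = 0.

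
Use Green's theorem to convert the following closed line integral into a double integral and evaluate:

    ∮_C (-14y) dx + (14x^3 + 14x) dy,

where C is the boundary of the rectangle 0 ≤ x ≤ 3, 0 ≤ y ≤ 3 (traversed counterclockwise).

Green's theorem converts the closed line integral into a double integral over the enclosed region D:

    ∮_C P dx + Q dy = ∬_D (∂Q/∂x - ∂P/∂y) dA.

Here P = -14y, Q = 14x^3 + 14x, so

    ∂Q/∂x = 42x^2 + 14,    ∂P/∂y = -14,
    ∂Q/∂x - ∂P/∂y = 42x^2 + 28.

D is the region 0 ≤ x ≤ 3, 0 ≤ y ≤ 3. Evaluating the double integral:

    ∬_D (42x^2 + 28) dA = ∫_0^{3} ∫_0^{3} (42x^2 + 28) dy dx.

Inner (y from 0 to 3): 126x^2 + 84.
Outer (x from 0 to 3): 1386.

Therefore ∮_C P dx + Q dy = 1386.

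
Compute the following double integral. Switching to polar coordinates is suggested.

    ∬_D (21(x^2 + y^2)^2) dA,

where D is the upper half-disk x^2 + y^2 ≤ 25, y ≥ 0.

The region D is 0 ≤ r ≤ 5, 0 ≤ θ ≤ π in polar coordinates, where x = r cos(θ), y = r sin(θ), and dA = r dr dθ.

Under the substitution, the integrand becomes 21r^4, so

    ∬_D (21(x^2 + y^2)^2) dA = ∫_{0}^{π} ∫_{0}^{5} (21r^4) · r dr dθ.

Inner integral (in r): ∫_{0}^{5} (21r^4) · r dr = 109375/2.

Outer integral (in θ): ∫_{0}^{π} (109375/2) dθ = 109375π/2.

Therefore ∬_D (21(x^2 + y^2)^2) dA = 109375π/2.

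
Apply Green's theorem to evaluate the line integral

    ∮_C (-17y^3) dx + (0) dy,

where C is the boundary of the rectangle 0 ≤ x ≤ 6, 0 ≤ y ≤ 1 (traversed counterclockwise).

Green's theorem converts the closed line integral into a double integral over the enclosed region D:

    ∮_C P dx + Q dy = ∬_D (∂Q/∂x - ∂P/∂y) dA.

Here P = -17y^3, Q = 0, so

    ∂Q/∂x = 0,    ∂P/∂y = -51y^2,
    ∂Q/∂x - ∂P/∂y = 51y^2.

D is the region 0 ≤ x ≤ 6, 0 ≤ y ≤ 1. Evaluating the double integral:

    ∬_D (51y^2) dA = ∫_0^{6} ∫_0^{1} (51y^2) dy dx.

Inner (y from 0 to 1): 17.
Outer (x from 0 to 6): 102.

Therefore ∮_C P dx + Q dy = 102.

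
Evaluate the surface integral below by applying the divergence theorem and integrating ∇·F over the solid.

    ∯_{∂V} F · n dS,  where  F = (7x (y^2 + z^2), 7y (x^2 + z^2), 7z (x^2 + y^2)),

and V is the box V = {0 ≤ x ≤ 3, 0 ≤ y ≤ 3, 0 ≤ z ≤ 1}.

By the divergence theorem,

    ∯_{∂V} F · n dS = ∭_V (∇ · F) dV.

Compute the divergence:
    ∇ · F = ∂F_x/∂x + ∂F_y/∂y + ∂F_z/∂z = 7y^2 + 7z^2 + 7x^2 + 7z^2 + 7x^2 + 7y^2 = 14x^2 + 14y^2 + 14z^2.

V is a rectangular box, so dV = dx dy dz with 0 ≤ x ≤ 3, 0 ≤ y ≤ 3, 0 ≤ z ≤ 1.

Integrate (14x^2 + 14y^2 + 14z^2) over V as an iterated integral:

    ∭_V (∇·F) dV = ∫_0^{3} ∫_0^{3} ∫_0^{1} (14x^2 + 14y^2 + 14z^2) dz dy dx.

Inner (z from 0 to 1): 14x^2 + 14y^2 + 14/3.
Middle (y from 0 to 3): 42x^2 + 140.
Outer (x from 0 to 3): 798.

Therefore ∯_{∂V} F · n dS = 798.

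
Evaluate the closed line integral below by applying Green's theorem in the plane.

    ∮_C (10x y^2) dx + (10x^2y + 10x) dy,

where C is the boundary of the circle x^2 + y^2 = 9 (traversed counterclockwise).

Green's theorem converts the closed line integral into a double integral over the enclosed region D:

    ∮_C P dx + Q dy = ∬_D (∂Q/∂x - ∂P/∂y) dA.

Here P = 10x y^2, Q = 10x^2y + 10x, so

    ∂Q/∂x = 20x y + 10,    ∂P/∂y = 20x y,
    ∂Q/∂x - ∂P/∂y = 10.

D is the region x^2 + y^2 ≤ 9. Evaluating the double integral:

In polar coordinates (x = r cos θ, y = r sin θ, dA = r dr dθ) the integrand becomes 10, so

    ∬_D (10) dA = ∫_0^{2π} ∫_0^{3} (10) · r dr dθ.

Inner (r from 0 to 3): 45.
Outer (θ from 0 to 2π): 90π.

Therefore ∮_C P dx + Q dy = 90π.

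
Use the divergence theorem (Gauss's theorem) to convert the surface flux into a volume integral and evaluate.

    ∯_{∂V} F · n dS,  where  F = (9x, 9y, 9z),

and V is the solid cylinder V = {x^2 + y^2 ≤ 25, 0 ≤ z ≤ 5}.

By the divergence theorem,

    ∯_{∂V} F · n dS = ∭_V (∇ · F) dV.

Compute the divergence:
    ∇ · F = ∂F_x/∂x + ∂F_y/∂y + ∂F_z/∂z = 9 + 9 + 9 = 27.

In cylindrical coordinates, x = r cos(θ), y = r sin(θ), z = z, dV = r dr dθ dz, with 0 ≤ r ≤ 5, 0 ≤ θ ≤ 2π, 0 ≤ z ≤ 5.

The integrand, after substitution and multiplying by the volume element, becomes (27) · r, so

    ∭_V (∇·F) dV = ∫_0^{2π} ∫_0^{5} ∫_0^{5} (27) · r dz dr dθ.

Inner (z from 0 to 5): 135r.
Middle (r from 0 to 5): 3375/2.
Outer (θ from 0 to 2π): 3375π.

Therefore ∯_{∂V} F · n dS = 3375π.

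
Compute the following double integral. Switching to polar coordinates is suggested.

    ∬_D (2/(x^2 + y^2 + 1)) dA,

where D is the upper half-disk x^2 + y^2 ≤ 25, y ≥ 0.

The region D is 0 ≤ r ≤ 5, 0 ≤ θ ≤ π in polar coordinates, where x = r cos(θ), y = r sin(θ), and dA = r dr dθ.

Under the substitution, the integrand becomes 2/(r^2 + 1), so

    ∬_D (2/(x^2 + y^2 + 1)) dA = ∫_{0}^{π} ∫_{0}^{5} (2/(r^2 + 1)) · r dr dθ.

Inner integral (in r): ∫_{0}^{5} (2/(r^2 + 1)) · r dr = log(26).

Outer integral (in θ): ∫_{0}^{π} (log(26)) dθ = π log(26).

Therefore ∬_D (2/(x^2 + y^2 + 1)) dA = π log(26).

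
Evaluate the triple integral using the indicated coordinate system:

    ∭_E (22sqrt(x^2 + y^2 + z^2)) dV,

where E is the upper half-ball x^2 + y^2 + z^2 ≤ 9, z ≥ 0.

In spherical coordinates, x = ρ sin(φ) cos(θ), y = ρ sin(φ) sin(θ), z = ρ cos(φ), and dV = ρ^2 sin(φ) dρ dφ dθ.

The integrand becomes 22ρ, so

    ∭_E (22sqrt(x^2 + y^2 + z^2)) dV = ∫_{0}^{2π} ∫_{0}^{π/2} ∫_{0}^{3} (22ρ) · ρ^2 sin(φ) dρ dφ dθ.

Inner (ρ): 891sin(φ)/2.
Middle (φ): 891/2.
Outer (θ): 891π.

Therefore the triple integral equals 891π.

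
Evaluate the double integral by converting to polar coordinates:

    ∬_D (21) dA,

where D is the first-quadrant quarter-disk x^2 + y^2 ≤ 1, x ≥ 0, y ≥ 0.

The region D is 0 ≤ r ≤ 1, 0 ≤ θ ≤ π/2 in polar coordinates, where x = r cos(θ), y = r sin(θ), and dA = r dr dθ.

Under the substitution, the integrand becomes 21, so

    ∬_D (21) dA = ∫_{0}^{π/2} ∫_{0}^{1} (21) · r dr dθ.

Inner integral (in r): ∫_{0}^{1} (21) · r dr = 21/2.

Outer integral (in θ): ∫_{0}^{π/2} (21/2) dθ = 21π/4.

Therefore ∬_D (21) dA = 21π/4.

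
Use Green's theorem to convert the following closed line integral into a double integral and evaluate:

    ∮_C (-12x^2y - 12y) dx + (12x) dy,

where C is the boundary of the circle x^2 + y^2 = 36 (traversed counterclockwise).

Green's theorem converts the closed line integral into a double integral over the enclosed region D:

    ∮_C P dx + Q dy = ∬_D (∂Q/∂x - ∂P/∂y) dA.

Here P = -12x^2y - 12y, Q = 12x, so

    ∂Q/∂x = 12,    ∂P/∂y = -12x^2 - 12,
    ∂Q/∂x - ∂P/∂y = 12x^2 + 24.

D is the region x^2 + y^2 ≤ 36. Evaluating the double integral:

In polar coordinates (x = r cos θ, y = r sin θ, dA = r dr dθ) the integrand becomes 12r^2cos(θ)^2 + 24, so

    ∬_D (12x^2 + 24) dA = ∫_0^{2π} ∫_0^{6} (12r^2cos(θ)^2 + 24) · r dr dθ.

Inner (r from 0 to 6): 3888cos(θ)^2 + 432.
Outer (θ from 0 to 2π): 4752π.

Therefore ∮_C P dx + Q dy = 4752π.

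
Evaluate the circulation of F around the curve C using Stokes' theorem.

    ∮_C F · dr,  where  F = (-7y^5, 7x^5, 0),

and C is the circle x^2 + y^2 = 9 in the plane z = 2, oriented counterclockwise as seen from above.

Let S be the flat disk x^2 + y^2 ≤ 9 in the plane z = 2, with upward unit normal n̂ = ẑ. By Stokes' theorem,

    ∮_C F · dr = ∬_S (∇ × F) · n̂ dS = ∬_D (curl F)_z dA,

where D is the disk x^2 + y^2 ≤ 9.

Compute the curl of F = (-7y^5, 7x^5, 0):
    (∇ × F)_x = ∂F_z/∂y - ∂F_y/∂z = 0,
    (∇ × F)_y = ∂F_x/∂z - ∂F_z/∂x = 0,
    (∇ × F)_z = ∂F_y/∂x - ∂F_x/∂y = 35x^4 + 35y^4.

On z = 2, (curl F)_z = 35x^4 + 35y^4.

Convert to polar (x = r cos θ, y = r sin θ, dA = r dr dθ); the integrand becomes 35r^4(sin(θ)^4 + cos(θ)^4), so

    ∬_D (curl F)_z dA = ∫_0^{2π} ∫_0^{3} (35r^4(sin(θ)^4 + cos(θ)^4)) · r dr dθ.

Inner (r from 0 to 3): 8505sin(θ)^4/2 + 8505cos(θ)^4/2.
Outer (θ from 0 to 2π): 25515π/4.

Therefore ∮_C F · dr = 25515π/4.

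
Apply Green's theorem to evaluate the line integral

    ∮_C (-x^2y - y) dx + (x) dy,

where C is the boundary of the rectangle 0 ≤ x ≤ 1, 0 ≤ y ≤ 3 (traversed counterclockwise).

Green's theorem converts the closed line integral into a double integral over the enclosed region D:

    ∮_C P dx + Q dy = ∬_D (∂Q/∂x - ∂P/∂y) dA.

Here P = -x^2y - y, Q = x, so

    ∂Q/∂x = 1,    ∂P/∂y = -x^2 - 1,
    ∂Q/∂x - ∂P/∂y = x^2 + 2.

D is the region 0 ≤ x ≤ 1, 0 ≤ y ≤ 3. Evaluating the double integral:

    ∬_D (x^2 + 2) dA = ∫_0^{1} ∫_0^{3} (x^2 + 2) dy dx.

Inner (y from 0 to 3): 3x^2 + 6.
Outer (x from 0 to 1): 7.

Therefore ∮_C P dx + Q dy = 7.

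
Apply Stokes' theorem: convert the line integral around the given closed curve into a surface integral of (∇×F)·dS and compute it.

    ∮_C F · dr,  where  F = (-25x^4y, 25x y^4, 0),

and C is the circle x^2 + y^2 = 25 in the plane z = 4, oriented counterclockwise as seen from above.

Let S be the flat disk x^2 + y^2 ≤ 25 in the plane z = 4, with upward unit normal n̂ = ẑ. By Stokes' theorem,

    ∮_C F · dr = ∬_S (∇ × F) · n̂ dS = ∬_D (curl F)_z dA,

where D is the disk x^2 + y^2 ≤ 25.

Compute the curl of F = (-25x^4y, 25x y^4, 0):
    (∇ × F)_x = ∂F_z/∂y - ∂F_y/∂z = 0,
    (∇ × F)_y = ∂F_x/∂z - ∂F_z/∂x = 0,
    (∇ × F)_z = ∂F_y/∂x - ∂F_x/∂y = 25x^4 + 25y^4.

On z = 4, (curl F)_z = 25x^4 + 25y^4.

Convert to polar (x = r cos θ, y = r sin θ, dA = r dr dθ); the integrand becomes 25r^4(sin(θ)^4 + cos(θ)^4), so

    ∬_D (curl F)_z dA = ∫_0^{2π} ∫_0^{5} (25r^4(sin(θ)^4 + cos(θ)^4)) · r dr dθ.

Inner (r from 0 to 5): 390625sin(θ)^4/6 + 390625cos(θ)^4/6.
Outer (θ from 0 to 2π): 390625π/4.

Therefore ∮_C F · dr = 390625π/4.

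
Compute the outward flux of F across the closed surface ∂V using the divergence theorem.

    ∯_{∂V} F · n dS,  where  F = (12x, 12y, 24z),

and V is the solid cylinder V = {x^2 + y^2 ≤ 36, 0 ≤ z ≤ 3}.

By the divergence theorem,

    ∯_{∂V} F · n dS = ∭_V (∇ · F) dV.

Compute the divergence:
    ∇ · F = ∂F_x/∂x + ∂F_y/∂y + ∂F_z/∂z = 12 + 12 + 24 = 48.

In cylindrical coordinates, x = r cos(θ), y = r sin(θ), z = z, dV = r dr dθ dz, with 0 ≤ r ≤ 6, 0 ≤ θ ≤ 2π, 0 ≤ z ≤ 3.

The integrand, after substitution and multiplying by the volume element, becomes (48) · r, so

    ∭_V (∇·F) dV = ∫_0^{2π} ∫_0^{6} ∫_0^{3} (48) · r dz dr dθ.

Inner (z from 0 to 3): 144r.
Middle (r from 0 to 6): 2592.
Outer (θ from 0 to 2π): 5184π.

Therefore ∯_{∂V} F · n dS = 5184π.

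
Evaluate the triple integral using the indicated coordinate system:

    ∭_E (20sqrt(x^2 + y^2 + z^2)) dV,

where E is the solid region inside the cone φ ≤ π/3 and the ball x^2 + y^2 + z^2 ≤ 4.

In spherical coordinates, x = ρ sin(φ) cos(θ), y = ρ sin(φ) sin(θ), z = ρ cos(φ), and dV = ρ^2 sin(φ) dρ dφ dθ.

The integrand becomes 20ρ, so

    ∭_E (20sqrt(x^2 + y^2 + z^2)) dV = ∫_{0}^{2π} ∫_{0}^{π/3} ∫_{0}^{2} (20ρ) · ρ^2 sin(φ) dρ dφ dθ.

Inner (ρ): 80sin(φ).
Middle (φ): 40.
Outer (θ): 80π.

Therefore the triple integral equals 80π.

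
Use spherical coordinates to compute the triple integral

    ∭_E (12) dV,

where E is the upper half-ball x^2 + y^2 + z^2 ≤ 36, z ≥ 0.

In spherical coordinates, x = ρ sin(φ) cos(θ), y = ρ sin(φ) sin(θ), z = ρ cos(φ), and dV = ρ^2 sin(φ) dρ dφ dθ.

The integrand becomes 12, so

    ∭_E (12) dV = ∫_{0}^{2π} ∫_{0}^{π/2} ∫_{0}^{6} (12) · ρ^2 sin(φ) dρ dφ dθ.

Inner (ρ): 864sin(φ).
Middle (φ): 864.
Outer (θ): 1728π.

Therefore the triple integral equals 1728π.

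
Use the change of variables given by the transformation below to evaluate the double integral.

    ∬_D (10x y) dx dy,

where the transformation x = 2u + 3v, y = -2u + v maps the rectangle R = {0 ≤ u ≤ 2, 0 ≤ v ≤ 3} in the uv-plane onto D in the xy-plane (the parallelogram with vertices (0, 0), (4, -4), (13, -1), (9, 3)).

Compute the Jacobian determinant of (x, y) with respect to (u, v):

    ∂(x,y)/∂(u,v) = | 2  3 | = (2)(1) - (3)(-2) = 8.
                   | -2  1 |

Its absolute value is |J| = 8 (the area scaling factor).

Substituting x = 2u + 3v, y = -2u + v into the integrand,

    10x y → -40u^2 - 40u v + 30v^2,

so the integral becomes

    ∬_R (-40u^2 - 40u v + 30v^2) · |J| du dv = ∫_0^2 ∫_0^3 (-320u^2 - 320u v + 240v^2) dv du.

Inner (v): -960u^2 - 1440u + 2160.
Outer (u): -1120.

Therefore ∬_D (10x y) dx dy = -1120.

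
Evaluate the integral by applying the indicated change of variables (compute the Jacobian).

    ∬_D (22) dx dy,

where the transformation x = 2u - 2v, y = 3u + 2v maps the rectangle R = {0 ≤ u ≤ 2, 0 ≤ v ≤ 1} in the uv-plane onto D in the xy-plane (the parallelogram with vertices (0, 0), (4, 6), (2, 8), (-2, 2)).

Compute the Jacobian determinant of (x, y) with respect to (u, v):

    ∂(x,y)/∂(u,v) = | 2  -2 | = (2)(2) - (-2)(3) = 10.
                   | 3  2 |

Its absolute value is |J| = 10 (the area scaling factor).

Substituting x = 2u - 2v, y = 3u + 2v into the integrand,

    22 → 22,

so the integral becomes

    ∬_R (22) · |J| du dv = ∫_0^2 ∫_0^1 (220) dv du.

Inner (v): 220.
Outer (u): 440.

Therefore ∬_D (22) dx dy = 440.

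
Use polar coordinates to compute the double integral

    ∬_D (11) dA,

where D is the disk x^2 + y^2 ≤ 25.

The region D is 0 ≤ r ≤ 5, 0 ≤ θ ≤ 2π in polar coordinates, where x = r cos(θ), y = r sin(θ), and dA = r dr dθ.

Under the substitution, the integrand becomes 11, so

    ∬_D (11) dA = ∫_{0}^{2π} ∫_{0}^{5} (11) · r dr dθ.

Inner integral (in r): ∫_{0}^{5} (11) · r dr = 275/2.

Outer integral (in θ): ∫_{0}^{2π} (275/2) dθ = 275π.

Therefore ∬_D (11) dA = 275π.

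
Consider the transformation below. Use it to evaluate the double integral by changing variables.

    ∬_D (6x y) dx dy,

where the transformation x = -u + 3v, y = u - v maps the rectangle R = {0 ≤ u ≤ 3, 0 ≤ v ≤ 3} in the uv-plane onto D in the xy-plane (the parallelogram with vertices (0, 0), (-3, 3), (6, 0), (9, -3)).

Compute the Jacobian determinant of (x, y) with respect to (u, v):

    ∂(x,y)/∂(u,v) = | -1  3 | = (-1)(-1) - (3)(1) = -2.
                   | 1  -1 |

Its absolute value is |J| = 2 (the area scaling factor).

Substituting x = -u + 3v, y = u - v into the integrand,

    6x y → -6u^2 + 24u v - 18v^2,

so the integral becomes

    ∬_R (-6u^2 + 24u v - 18v^2) · |J| du dv = ∫_0^3 ∫_0^3 (-12u^2 + 48u v - 36v^2) dv du.

Inner (v): -36u^2 + 216u - 324.
Outer (u): -324.

Therefore ∬_D (6x y) dx dy = -324.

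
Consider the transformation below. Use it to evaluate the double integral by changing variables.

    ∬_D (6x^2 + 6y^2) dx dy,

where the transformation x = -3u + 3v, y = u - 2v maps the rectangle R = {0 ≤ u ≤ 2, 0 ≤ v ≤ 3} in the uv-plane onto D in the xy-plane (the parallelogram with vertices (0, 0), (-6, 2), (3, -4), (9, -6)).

Compute the Jacobian determinant of (x, y) with respect to (u, v):

    ∂(x,y)/∂(u,v) = | -3  3 | = (-3)(-2) - (3)(1) = 3.
                   | 1  -2 |

Its absolute value is |J| = 3 (the area scaling factor).

Substituting x = -3u + 3v, y = u - 2v into the integrand,

    6x^2 + 6y^2 → 60u^2 - 132u v + 78v^2,

so the integral becomes

    ∬_R (60u^2 - 132u v + 78v^2) · |J| du dv = ∫_0^2 ∫_0^3 (180u^2 - 396u v + 234v^2) dv du.

Inner (v): 540u^2 - 1782u + 2106.
Outer (u): 2088.

Therefore ∬_D (6x^2 + 6y^2) dx dy = 2088.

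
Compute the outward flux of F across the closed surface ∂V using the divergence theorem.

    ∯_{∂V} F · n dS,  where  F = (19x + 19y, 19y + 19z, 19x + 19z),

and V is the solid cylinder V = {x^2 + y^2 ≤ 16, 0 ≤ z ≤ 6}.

By the divergence theorem,

    ∯_{∂V} F · n dS = ∭_V (∇ · F) dV.

Compute the divergence:
    ∇ · F = ∂F_x/∂x + ∂F_y/∂y + ∂F_z/∂z = 19 + 19 + 19 = 57.

In cylindrical coordinates, x = r cos(θ), y = r sin(θ), z = z, dV = r dr dθ dz, with 0 ≤ r ≤ 4, 0 ≤ θ ≤ 2π, 0 ≤ z ≤ 6.

The integrand, after substitution and multiplying by the volume element, becomes (57) · r, so

    ∭_V (∇·F) dV = ∫_0^{2π} ∫_0^{4} ∫_0^{6} (57) · r dz dr dθ.

Inner (z from 0 to 6): 342r.
Middle (r from 0 to 4): 2736.
Outer (θ from 0 to 2π): 5472π.

Therefore ∯_{∂V} F · n dS = 5472π.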